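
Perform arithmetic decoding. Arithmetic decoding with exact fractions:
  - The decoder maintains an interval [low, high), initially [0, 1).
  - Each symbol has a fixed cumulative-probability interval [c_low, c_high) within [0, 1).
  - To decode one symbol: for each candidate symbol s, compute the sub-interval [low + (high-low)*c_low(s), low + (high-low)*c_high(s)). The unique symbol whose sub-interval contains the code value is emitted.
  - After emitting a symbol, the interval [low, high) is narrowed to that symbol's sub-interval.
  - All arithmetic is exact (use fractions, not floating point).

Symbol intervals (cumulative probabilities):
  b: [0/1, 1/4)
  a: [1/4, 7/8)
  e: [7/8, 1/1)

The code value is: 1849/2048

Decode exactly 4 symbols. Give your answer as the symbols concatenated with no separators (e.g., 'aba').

Step 1: interval [0/1, 1/1), width = 1/1 - 0/1 = 1/1
  'b': [0/1 + 1/1*0/1, 0/1 + 1/1*1/4) = [0/1, 1/4)
  'a': [0/1 + 1/1*1/4, 0/1 + 1/1*7/8) = [1/4, 7/8)
  'e': [0/1 + 1/1*7/8, 0/1 + 1/1*1/1) = [7/8, 1/1) <- contains code 1849/2048
  emit 'e', narrow to [7/8, 1/1)
Step 2: interval [7/8, 1/1), width = 1/1 - 7/8 = 1/8
  'b': [7/8 + 1/8*0/1, 7/8 + 1/8*1/4) = [7/8, 29/32) <- contains code 1849/2048
  'a': [7/8 + 1/8*1/4, 7/8 + 1/8*7/8) = [29/32, 63/64)
  'e': [7/8 + 1/8*7/8, 7/8 + 1/8*1/1) = [63/64, 1/1)
  emit 'b', narrow to [7/8, 29/32)
Step 3: interval [7/8, 29/32), width = 29/32 - 7/8 = 1/32
  'b': [7/8 + 1/32*0/1, 7/8 + 1/32*1/4) = [7/8, 113/128)
  'a': [7/8 + 1/32*1/4, 7/8 + 1/32*7/8) = [113/128, 231/256)
  'e': [7/8 + 1/32*7/8, 7/8 + 1/32*1/1) = [231/256, 29/32) <- contains code 1849/2048
  emit 'e', narrow to [231/256, 29/32)
Step 4: interval [231/256, 29/32), width = 29/32 - 231/256 = 1/256
  'b': [231/256 + 1/256*0/1, 231/256 + 1/256*1/4) = [231/256, 925/1024) <- contains code 1849/2048
  'a': [231/256 + 1/256*1/4, 231/256 + 1/256*7/8) = [925/1024, 1855/2048)
  'e': [231/256 + 1/256*7/8, 231/256 + 1/256*1/1) = [1855/2048, 29/32)
  emit 'b', narrow to [231/256, 925/1024)

Answer: ebeb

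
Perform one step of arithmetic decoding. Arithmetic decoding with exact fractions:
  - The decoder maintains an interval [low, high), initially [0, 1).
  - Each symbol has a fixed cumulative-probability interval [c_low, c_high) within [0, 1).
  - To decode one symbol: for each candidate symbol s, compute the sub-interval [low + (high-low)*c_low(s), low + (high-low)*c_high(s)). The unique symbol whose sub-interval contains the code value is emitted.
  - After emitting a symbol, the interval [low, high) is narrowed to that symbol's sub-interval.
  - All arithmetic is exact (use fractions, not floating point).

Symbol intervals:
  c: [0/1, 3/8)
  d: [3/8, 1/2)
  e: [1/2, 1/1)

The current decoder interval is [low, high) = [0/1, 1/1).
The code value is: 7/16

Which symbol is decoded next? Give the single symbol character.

Answer: d

Derivation:
Interval width = high − low = 1/1 − 0/1 = 1/1
Scaled code = (code − low) / width = (7/16 − 0/1) / 1/1 = 7/16
  c: [0/1, 3/8) 
  d: [3/8, 1/2) ← scaled code falls here ✓
  e: [1/2, 1/1) 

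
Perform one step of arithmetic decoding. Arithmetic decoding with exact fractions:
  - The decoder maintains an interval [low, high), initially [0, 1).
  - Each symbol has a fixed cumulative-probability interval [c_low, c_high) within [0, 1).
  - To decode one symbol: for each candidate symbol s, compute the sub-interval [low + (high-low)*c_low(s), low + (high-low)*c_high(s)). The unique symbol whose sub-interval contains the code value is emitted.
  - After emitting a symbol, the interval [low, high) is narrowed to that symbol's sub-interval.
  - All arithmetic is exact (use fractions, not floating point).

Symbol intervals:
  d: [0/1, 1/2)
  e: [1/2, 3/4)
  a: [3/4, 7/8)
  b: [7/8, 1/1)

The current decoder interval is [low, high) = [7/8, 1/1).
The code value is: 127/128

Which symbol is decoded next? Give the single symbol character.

Answer: b

Derivation:
Interval width = high − low = 1/1 − 7/8 = 1/8
Scaled code = (code − low) / width = (127/128 − 7/8) / 1/8 = 15/16
  d: [0/1, 1/2) 
  e: [1/2, 3/4) 
  a: [3/4, 7/8) 
  b: [7/8, 1/1) ← scaled code falls here ✓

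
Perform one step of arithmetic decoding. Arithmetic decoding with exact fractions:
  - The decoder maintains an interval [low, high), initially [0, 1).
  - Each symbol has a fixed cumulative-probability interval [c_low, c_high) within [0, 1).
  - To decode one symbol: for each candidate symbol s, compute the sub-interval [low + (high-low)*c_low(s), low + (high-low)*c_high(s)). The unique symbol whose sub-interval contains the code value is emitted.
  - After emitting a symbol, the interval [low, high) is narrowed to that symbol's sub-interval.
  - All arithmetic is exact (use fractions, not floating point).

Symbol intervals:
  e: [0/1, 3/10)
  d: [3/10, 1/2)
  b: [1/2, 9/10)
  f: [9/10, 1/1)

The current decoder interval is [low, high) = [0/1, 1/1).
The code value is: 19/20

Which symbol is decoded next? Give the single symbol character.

Interval width = high − low = 1/1 − 0/1 = 1/1
Scaled code = (code − low) / width = (19/20 − 0/1) / 1/1 = 19/20
  e: [0/1, 3/10) 
  d: [3/10, 1/2) 
  b: [1/2, 9/10) 
  f: [9/10, 1/1) ← scaled code falls here ✓

Answer: f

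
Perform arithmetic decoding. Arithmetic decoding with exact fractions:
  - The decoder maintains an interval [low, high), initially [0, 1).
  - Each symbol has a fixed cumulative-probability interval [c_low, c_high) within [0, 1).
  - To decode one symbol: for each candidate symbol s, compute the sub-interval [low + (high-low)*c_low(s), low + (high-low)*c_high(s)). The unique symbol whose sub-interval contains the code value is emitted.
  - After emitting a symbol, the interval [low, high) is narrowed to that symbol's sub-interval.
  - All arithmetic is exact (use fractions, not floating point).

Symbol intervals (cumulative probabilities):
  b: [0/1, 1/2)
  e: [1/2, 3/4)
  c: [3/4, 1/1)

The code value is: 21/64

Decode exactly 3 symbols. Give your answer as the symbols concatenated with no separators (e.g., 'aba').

Step 1: interval [0/1, 1/1), width = 1/1 - 0/1 = 1/1
  'b': [0/1 + 1/1*0/1, 0/1 + 1/1*1/2) = [0/1, 1/2) <- contains code 21/64
  'e': [0/1 + 1/1*1/2, 0/1 + 1/1*3/4) = [1/2, 3/4)
  'c': [0/1 + 1/1*3/4, 0/1 + 1/1*1/1) = [3/4, 1/1)
  emit 'b', narrow to [0/1, 1/2)
Step 2: interval [0/1, 1/2), width = 1/2 - 0/1 = 1/2
  'b': [0/1 + 1/2*0/1, 0/1 + 1/2*1/2) = [0/1, 1/4)
  'e': [0/1 + 1/2*1/2, 0/1 + 1/2*3/4) = [1/4, 3/8) <- contains code 21/64
  'c': [0/1 + 1/2*3/4, 0/1 + 1/2*1/1) = [3/8, 1/2)
  emit 'e', narrow to [1/4, 3/8)
Step 3: interval [1/4, 3/8), width = 3/8 - 1/4 = 1/8
  'b': [1/4 + 1/8*0/1, 1/4 + 1/8*1/2) = [1/4, 5/16)
  'e': [1/4 + 1/8*1/2, 1/4 + 1/8*3/4) = [5/16, 11/32) <- contains code 21/64
  'c': [1/4 + 1/8*3/4, 1/4 + 1/8*1/1) = [11/32, 3/8)
  emit 'e', narrow to [5/16, 11/32)

Answer: bee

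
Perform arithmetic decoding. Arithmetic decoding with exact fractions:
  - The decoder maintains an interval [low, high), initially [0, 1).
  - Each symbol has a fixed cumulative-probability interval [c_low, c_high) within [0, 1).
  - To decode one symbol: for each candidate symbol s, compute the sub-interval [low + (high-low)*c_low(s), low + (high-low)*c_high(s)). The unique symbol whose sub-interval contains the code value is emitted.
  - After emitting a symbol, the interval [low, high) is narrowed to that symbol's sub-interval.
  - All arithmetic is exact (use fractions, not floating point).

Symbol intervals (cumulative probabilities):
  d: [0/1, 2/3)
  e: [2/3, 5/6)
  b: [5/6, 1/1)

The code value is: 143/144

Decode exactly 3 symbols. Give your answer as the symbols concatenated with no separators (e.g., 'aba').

Step 1: interval [0/1, 1/1), width = 1/1 - 0/1 = 1/1
  'd': [0/1 + 1/1*0/1, 0/1 + 1/1*2/3) = [0/1, 2/3)
  'e': [0/1 + 1/1*2/3, 0/1 + 1/1*5/6) = [2/3, 5/6)
  'b': [0/1 + 1/1*5/6, 0/1 + 1/1*1/1) = [5/6, 1/1) <- contains code 143/144
  emit 'b', narrow to [5/6, 1/1)
Step 2: interval [5/6, 1/1), width = 1/1 - 5/6 = 1/6
  'd': [5/6 + 1/6*0/1, 5/6 + 1/6*2/3) = [5/6, 17/18)
  'e': [5/6 + 1/6*2/3, 5/6 + 1/6*5/6) = [17/18, 35/36)
  'b': [5/6 + 1/6*5/6, 5/6 + 1/6*1/1) = [35/36, 1/1) <- contains code 143/144
  emit 'b', narrow to [35/36, 1/1)
Step 3: interval [35/36, 1/1), width = 1/1 - 35/36 = 1/36
  'd': [35/36 + 1/36*0/1, 35/36 + 1/36*2/3) = [35/36, 107/108)
  'e': [35/36 + 1/36*2/3, 35/36 + 1/36*5/6) = [107/108, 215/216) <- contains code 143/144
  'b': [35/36 + 1/36*5/6, 35/36 + 1/36*1/1) = [215/216, 1/1)
  emit 'e', narrow to [107/108, 215/216)

Answer: bbe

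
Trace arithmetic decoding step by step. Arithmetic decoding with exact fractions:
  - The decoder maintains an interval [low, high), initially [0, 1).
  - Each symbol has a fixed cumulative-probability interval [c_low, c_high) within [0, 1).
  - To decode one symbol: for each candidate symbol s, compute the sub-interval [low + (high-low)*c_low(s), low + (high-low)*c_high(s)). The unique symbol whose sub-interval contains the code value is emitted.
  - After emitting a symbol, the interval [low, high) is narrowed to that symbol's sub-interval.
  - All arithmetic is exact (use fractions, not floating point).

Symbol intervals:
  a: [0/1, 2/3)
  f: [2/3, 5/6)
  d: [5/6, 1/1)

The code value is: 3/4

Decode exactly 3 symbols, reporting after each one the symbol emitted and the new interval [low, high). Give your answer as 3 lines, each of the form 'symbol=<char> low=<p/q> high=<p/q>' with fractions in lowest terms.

Answer: symbol=f low=2/3 high=5/6
symbol=a low=2/3 high=7/9
symbol=f low=20/27 high=41/54

Derivation:
Step 1: interval [0/1, 1/1), width = 1/1 - 0/1 = 1/1
  'a': [0/1 + 1/1*0/1, 0/1 + 1/1*2/3) = [0/1, 2/3)
  'f': [0/1 + 1/1*2/3, 0/1 + 1/1*5/6) = [2/3, 5/6) <- contains code 3/4
  'd': [0/1 + 1/1*5/6, 0/1 + 1/1*1/1) = [5/6, 1/1)
  emit 'f', narrow to [2/3, 5/6)
Step 2: interval [2/3, 5/6), width = 5/6 - 2/3 = 1/6
  'a': [2/3 + 1/6*0/1, 2/3 + 1/6*2/3) = [2/3, 7/9) <- contains code 3/4
  'f': [2/3 + 1/6*2/3, 2/3 + 1/6*5/6) = [7/9, 29/36)
  'd': [2/3 + 1/6*5/6, 2/3 + 1/6*1/1) = [29/36, 5/6)
  emit 'a', narrow to [2/3, 7/9)
Step 3: interval [2/3, 7/9), width = 7/9 - 2/3 = 1/9
  'a': [2/3 + 1/9*0/1, 2/3 + 1/9*2/3) = [2/3, 20/27)
  'f': [2/3 + 1/9*2/3, 2/3 + 1/9*5/6) = [20/27, 41/54) <- contains code 3/4
  'd': [2/3 + 1/9*5/6, 2/3 + 1/9*1/1) = [41/54, 7/9)
  emit 'f', narrow to [20/27, 41/54)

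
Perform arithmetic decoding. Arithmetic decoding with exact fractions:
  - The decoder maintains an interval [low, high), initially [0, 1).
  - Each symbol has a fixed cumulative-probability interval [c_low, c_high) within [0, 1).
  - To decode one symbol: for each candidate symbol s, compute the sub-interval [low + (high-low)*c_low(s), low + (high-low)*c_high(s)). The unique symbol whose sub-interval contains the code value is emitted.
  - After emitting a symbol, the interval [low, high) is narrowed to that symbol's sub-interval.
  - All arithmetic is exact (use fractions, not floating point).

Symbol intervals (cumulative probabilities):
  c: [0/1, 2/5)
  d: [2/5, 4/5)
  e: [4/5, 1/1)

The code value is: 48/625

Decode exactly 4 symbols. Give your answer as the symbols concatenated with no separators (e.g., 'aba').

Step 1: interval [0/1, 1/1), width = 1/1 - 0/1 = 1/1
  'c': [0/1 + 1/1*0/1, 0/1 + 1/1*2/5) = [0/1, 2/5) <- contains code 48/625
  'd': [0/1 + 1/1*2/5, 0/1 + 1/1*4/5) = [2/5, 4/5)
  'e': [0/1 + 1/1*4/5, 0/1 + 1/1*1/1) = [4/5, 1/1)
  emit 'c', narrow to [0/1, 2/5)
Step 2: interval [0/1, 2/5), width = 2/5 - 0/1 = 2/5
  'c': [0/1 + 2/5*0/1, 0/1 + 2/5*2/5) = [0/1, 4/25) <- contains code 48/625
  'd': [0/1 + 2/5*2/5, 0/1 + 2/5*4/5) = [4/25, 8/25)
  'e': [0/1 + 2/5*4/5, 0/1 + 2/5*1/1) = [8/25, 2/5)
  emit 'c', narrow to [0/1, 4/25)
Step 3: interval [0/1, 4/25), width = 4/25 - 0/1 = 4/25
  'c': [0/1 + 4/25*0/1, 0/1 + 4/25*2/5) = [0/1, 8/125)
  'd': [0/1 + 4/25*2/5, 0/1 + 4/25*4/5) = [8/125, 16/125) <- contains code 48/625
  'e': [0/1 + 4/25*4/5, 0/1 + 4/25*1/1) = [16/125, 4/25)
  emit 'd', narrow to [8/125, 16/125)
Step 4: interval [8/125, 16/125), width = 16/125 - 8/125 = 8/125
  'c': [8/125 + 8/125*0/1, 8/125 + 8/125*2/5) = [8/125, 56/625) <- contains code 48/625
  'd': [8/125 + 8/125*2/5, 8/125 + 8/125*4/5) = [56/625, 72/625)
  'e': [8/125 + 8/125*4/5, 8/125 + 8/125*1/1) = [72/625, 16/125)
  emit 'c', narrow to [8/125, 56/625)

Answer: ccdc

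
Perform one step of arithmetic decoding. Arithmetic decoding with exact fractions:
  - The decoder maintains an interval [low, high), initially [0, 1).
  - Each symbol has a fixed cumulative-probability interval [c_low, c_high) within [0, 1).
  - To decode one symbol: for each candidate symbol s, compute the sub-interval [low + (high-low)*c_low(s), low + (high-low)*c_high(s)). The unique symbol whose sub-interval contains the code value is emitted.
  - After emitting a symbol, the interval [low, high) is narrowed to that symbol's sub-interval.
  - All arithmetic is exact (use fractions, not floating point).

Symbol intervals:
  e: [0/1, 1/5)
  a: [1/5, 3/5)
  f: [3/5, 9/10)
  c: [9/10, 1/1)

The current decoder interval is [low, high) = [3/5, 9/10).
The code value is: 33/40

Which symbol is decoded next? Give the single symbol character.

Interval width = high − low = 9/10 − 3/5 = 3/10
Scaled code = (code − low) / width = (33/40 − 3/5) / 3/10 = 3/4
  e: [0/1, 1/5) 
  a: [1/5, 3/5) 
  f: [3/5, 9/10) ← scaled code falls here ✓
  c: [9/10, 1/1) 

Answer: f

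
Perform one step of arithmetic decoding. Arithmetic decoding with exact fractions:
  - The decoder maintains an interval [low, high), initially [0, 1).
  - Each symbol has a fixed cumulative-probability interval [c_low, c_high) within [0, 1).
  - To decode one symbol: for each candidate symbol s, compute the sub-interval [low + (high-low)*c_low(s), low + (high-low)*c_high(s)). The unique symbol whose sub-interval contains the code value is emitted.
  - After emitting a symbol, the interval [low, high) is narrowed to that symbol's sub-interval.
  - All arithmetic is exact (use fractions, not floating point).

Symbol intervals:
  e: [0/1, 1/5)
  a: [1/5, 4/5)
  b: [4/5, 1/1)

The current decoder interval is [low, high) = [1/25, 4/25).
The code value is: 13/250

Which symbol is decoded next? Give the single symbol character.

Answer: e

Derivation:
Interval width = high − low = 4/25 − 1/25 = 3/25
Scaled code = (code − low) / width = (13/250 − 1/25) / 3/25 = 1/10
  e: [0/1, 1/5) ← scaled code falls here ✓
  a: [1/5, 4/5) 
  b: [4/5, 1/1) 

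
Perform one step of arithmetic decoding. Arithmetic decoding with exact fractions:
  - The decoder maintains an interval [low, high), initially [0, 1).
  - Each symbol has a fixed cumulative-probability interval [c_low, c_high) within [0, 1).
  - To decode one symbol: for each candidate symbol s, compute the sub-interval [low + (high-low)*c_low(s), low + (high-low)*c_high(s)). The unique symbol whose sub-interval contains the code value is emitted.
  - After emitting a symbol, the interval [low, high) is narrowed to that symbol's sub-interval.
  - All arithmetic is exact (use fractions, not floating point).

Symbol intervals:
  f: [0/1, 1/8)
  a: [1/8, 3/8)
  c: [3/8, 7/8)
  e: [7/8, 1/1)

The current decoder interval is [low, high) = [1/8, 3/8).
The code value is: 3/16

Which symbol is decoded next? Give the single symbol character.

Interval width = high − low = 3/8 − 1/8 = 1/4
Scaled code = (code − low) / width = (3/16 − 1/8) / 1/4 = 1/4
  f: [0/1, 1/8) 
  a: [1/8, 3/8) ← scaled code falls here ✓
  c: [3/8, 7/8) 
  e: [7/8, 1/1) 

Answer: a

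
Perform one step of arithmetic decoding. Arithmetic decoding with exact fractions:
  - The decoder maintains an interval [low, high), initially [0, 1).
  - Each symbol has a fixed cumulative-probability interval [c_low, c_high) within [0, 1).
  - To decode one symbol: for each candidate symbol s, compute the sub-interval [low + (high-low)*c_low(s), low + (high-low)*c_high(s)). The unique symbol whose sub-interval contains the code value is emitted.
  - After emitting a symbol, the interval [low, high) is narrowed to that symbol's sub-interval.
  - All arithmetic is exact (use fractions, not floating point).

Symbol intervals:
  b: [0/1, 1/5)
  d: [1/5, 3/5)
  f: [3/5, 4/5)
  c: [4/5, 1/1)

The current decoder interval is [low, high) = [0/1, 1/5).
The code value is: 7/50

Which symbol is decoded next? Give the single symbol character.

Interval width = high − low = 1/5 − 0/1 = 1/5
Scaled code = (code − low) / width = (7/50 − 0/1) / 1/5 = 7/10
  b: [0/1, 1/5) 
  d: [1/5, 3/5) 
  f: [3/5, 4/5) ← scaled code falls here ✓
  c: [4/5, 1/1) 

Answer: f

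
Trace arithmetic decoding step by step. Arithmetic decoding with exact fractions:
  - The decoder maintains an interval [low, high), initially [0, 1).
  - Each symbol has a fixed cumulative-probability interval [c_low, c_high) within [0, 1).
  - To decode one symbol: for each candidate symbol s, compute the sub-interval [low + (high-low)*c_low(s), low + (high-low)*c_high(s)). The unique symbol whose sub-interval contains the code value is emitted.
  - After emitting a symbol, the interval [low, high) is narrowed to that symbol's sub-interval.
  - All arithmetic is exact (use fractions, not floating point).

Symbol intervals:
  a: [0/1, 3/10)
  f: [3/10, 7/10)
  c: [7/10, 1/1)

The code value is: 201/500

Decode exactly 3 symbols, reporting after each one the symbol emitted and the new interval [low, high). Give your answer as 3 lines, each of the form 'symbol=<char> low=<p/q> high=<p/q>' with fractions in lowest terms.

Step 1: interval [0/1, 1/1), width = 1/1 - 0/1 = 1/1
  'a': [0/1 + 1/1*0/1, 0/1 + 1/1*3/10) = [0/1, 3/10)
  'f': [0/1 + 1/1*3/10, 0/1 + 1/1*7/10) = [3/10, 7/10) <- contains code 201/500
  'c': [0/1 + 1/1*7/10, 0/1 + 1/1*1/1) = [7/10, 1/1)
  emit 'f', narrow to [3/10, 7/10)
Step 2: interval [3/10, 7/10), width = 7/10 - 3/10 = 2/5
  'a': [3/10 + 2/5*0/1, 3/10 + 2/5*3/10) = [3/10, 21/50) <- contains code 201/500
  'f': [3/10 + 2/5*3/10, 3/10 + 2/5*7/10) = [21/50, 29/50)
  'c': [3/10 + 2/5*7/10, 3/10 + 2/5*1/1) = [29/50, 7/10)
  emit 'a', narrow to [3/10, 21/50)
Step 3: interval [3/10, 21/50), width = 21/50 - 3/10 = 3/25
  'a': [3/10 + 3/25*0/1, 3/10 + 3/25*3/10) = [3/10, 42/125)
  'f': [3/10 + 3/25*3/10, 3/10 + 3/25*7/10) = [42/125, 48/125)
  'c': [3/10 + 3/25*7/10, 3/10 + 3/25*1/1) = [48/125, 21/50) <- contains code 201/500
  emit 'c', narrow to [48/125, 21/50)

Answer: symbol=f low=3/10 high=7/10
symbol=a low=3/10 high=21/50
symbol=c low=48/125 high=21/50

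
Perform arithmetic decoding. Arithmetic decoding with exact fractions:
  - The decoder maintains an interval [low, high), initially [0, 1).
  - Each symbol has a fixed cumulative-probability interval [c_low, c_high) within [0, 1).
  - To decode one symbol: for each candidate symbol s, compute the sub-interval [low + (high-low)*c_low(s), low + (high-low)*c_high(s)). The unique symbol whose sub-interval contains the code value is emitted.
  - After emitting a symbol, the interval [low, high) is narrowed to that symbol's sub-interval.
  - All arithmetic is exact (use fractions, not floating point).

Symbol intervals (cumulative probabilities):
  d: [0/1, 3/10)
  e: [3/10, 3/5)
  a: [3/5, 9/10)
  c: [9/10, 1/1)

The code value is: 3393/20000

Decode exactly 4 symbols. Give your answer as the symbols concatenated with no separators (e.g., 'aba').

Answer: deac

Derivation:
Step 1: interval [0/1, 1/1), width = 1/1 - 0/1 = 1/1
  'd': [0/1 + 1/1*0/1, 0/1 + 1/1*3/10) = [0/1, 3/10) <- contains code 3393/20000
  'e': [0/1 + 1/1*3/10, 0/1 + 1/1*3/5) = [3/10, 3/5)
  'a': [0/1 + 1/1*3/5, 0/1 + 1/1*9/10) = [3/5, 9/10)
  'c': [0/1 + 1/1*9/10, 0/1 + 1/1*1/1) = [9/10, 1/1)
  emit 'd', narrow to [0/1, 3/10)
Step 2: interval [0/1, 3/10), width = 3/10 - 0/1 = 3/10
  'd': [0/1 + 3/10*0/1, 0/1 + 3/10*3/10) = [0/1, 9/100)
  'e': [0/1 + 3/10*3/10, 0/1 + 3/10*3/5) = [9/100, 9/50) <- contains code 3393/20000
  'a': [0/1 + 3/10*3/5, 0/1 + 3/10*9/10) = [9/50, 27/100)
  'c': [0/1 + 3/10*9/10, 0/1 + 3/10*1/1) = [27/100, 3/10)
  emit 'e', narrow to [9/100, 9/50)
Step 3: interval [9/100, 9/50), width = 9/50 - 9/100 = 9/100
  'd': [9/100 + 9/100*0/1, 9/100 + 9/100*3/10) = [9/100, 117/1000)
  'e': [9/100 + 9/100*3/10, 9/100 + 9/100*3/5) = [117/1000, 18/125)
  'a': [9/100 + 9/100*3/5, 9/100 + 9/100*9/10) = [18/125, 171/1000) <- contains code 3393/20000
  'c': [9/100 + 9/100*9/10, 9/100 + 9/100*1/1) = [171/1000, 9/50)
  emit 'a', narrow to [18/125, 171/1000)
Step 4: interval [18/125, 171/1000), width = 171/1000 - 18/125 = 27/1000
  'd': [18/125 + 27/1000*0/1, 18/125 + 27/1000*3/10) = [18/125, 1521/10000)
  'e': [18/125 + 27/1000*3/10, 18/125 + 27/1000*3/5) = [1521/10000, 801/5000)
  'a': [18/125 + 27/1000*3/5, 18/125 + 27/1000*9/10) = [801/5000, 1683/10000)
  'c': [18/125 + 27/1000*9/10, 18/125 + 27/1000*1/1) = [1683/10000, 171/1000) <- contains code 3393/20000
  emit 'c', narrow to [1683/10000, 171/1000)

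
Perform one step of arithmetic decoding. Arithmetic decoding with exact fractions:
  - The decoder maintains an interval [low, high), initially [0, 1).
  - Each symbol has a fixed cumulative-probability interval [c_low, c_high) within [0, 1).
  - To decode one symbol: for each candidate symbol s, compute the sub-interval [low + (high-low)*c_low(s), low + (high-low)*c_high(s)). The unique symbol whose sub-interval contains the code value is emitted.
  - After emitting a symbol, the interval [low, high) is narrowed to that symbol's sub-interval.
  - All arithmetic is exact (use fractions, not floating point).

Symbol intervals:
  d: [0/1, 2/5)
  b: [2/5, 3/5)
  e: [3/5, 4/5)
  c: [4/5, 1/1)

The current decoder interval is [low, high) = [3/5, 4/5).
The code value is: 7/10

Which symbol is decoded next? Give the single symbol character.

Interval width = high − low = 4/5 − 3/5 = 1/5
Scaled code = (code − low) / width = (7/10 − 3/5) / 1/5 = 1/2
  d: [0/1, 2/5) 
  b: [2/5, 3/5) ← scaled code falls here ✓
  e: [3/5, 4/5) 
  c: [4/5, 1/1) 

Answer: b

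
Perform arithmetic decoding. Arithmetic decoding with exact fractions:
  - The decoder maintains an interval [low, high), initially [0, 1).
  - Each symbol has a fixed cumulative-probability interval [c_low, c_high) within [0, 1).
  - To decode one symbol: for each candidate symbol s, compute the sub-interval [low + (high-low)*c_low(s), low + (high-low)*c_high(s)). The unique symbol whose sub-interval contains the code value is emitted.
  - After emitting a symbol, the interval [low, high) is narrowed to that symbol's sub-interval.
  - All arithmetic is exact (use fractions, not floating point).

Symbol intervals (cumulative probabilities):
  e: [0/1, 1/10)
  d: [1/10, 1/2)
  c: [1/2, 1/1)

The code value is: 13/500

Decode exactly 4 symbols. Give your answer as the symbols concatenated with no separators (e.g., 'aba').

Step 1: interval [0/1, 1/1), width = 1/1 - 0/1 = 1/1
  'e': [0/1 + 1/1*0/1, 0/1 + 1/1*1/10) = [0/1, 1/10) <- contains code 13/500
  'd': [0/1 + 1/1*1/10, 0/1 + 1/1*1/2) = [1/10, 1/2)
  'c': [0/1 + 1/1*1/2, 0/1 + 1/1*1/1) = [1/2, 1/1)
  emit 'e', narrow to [0/1, 1/10)
Step 2: interval [0/1, 1/10), width = 1/10 - 0/1 = 1/10
  'e': [0/1 + 1/10*0/1, 0/1 + 1/10*1/10) = [0/1, 1/100)
  'd': [0/1 + 1/10*1/10, 0/1 + 1/10*1/2) = [1/100, 1/20) <- contains code 13/500
  'c': [0/1 + 1/10*1/2, 0/1 + 1/10*1/1) = [1/20, 1/10)
  emit 'd', narrow to [1/100, 1/20)
Step 3: interval [1/100, 1/20), width = 1/20 - 1/100 = 1/25
  'e': [1/100 + 1/25*0/1, 1/100 + 1/25*1/10) = [1/100, 7/500)
  'd': [1/100 + 1/25*1/10, 1/100 + 1/25*1/2) = [7/500, 3/100) <- contains code 13/500
  'c': [1/100 + 1/25*1/2, 1/100 + 1/25*1/1) = [3/100, 1/20)
  emit 'd', narrow to [7/500, 3/100)
Step 4: interval [7/500, 3/100), width = 3/100 - 7/500 = 2/125
  'e': [7/500 + 2/125*0/1, 7/500 + 2/125*1/10) = [7/500, 39/2500)
  'd': [7/500 + 2/125*1/10, 7/500 + 2/125*1/2) = [39/2500, 11/500)
  'c': [7/500 + 2/125*1/2, 7/500 + 2/125*1/1) = [11/500, 3/100) <- contains code 13/500
  emit 'c', narrow to [11/500, 3/100)

Answer: eddc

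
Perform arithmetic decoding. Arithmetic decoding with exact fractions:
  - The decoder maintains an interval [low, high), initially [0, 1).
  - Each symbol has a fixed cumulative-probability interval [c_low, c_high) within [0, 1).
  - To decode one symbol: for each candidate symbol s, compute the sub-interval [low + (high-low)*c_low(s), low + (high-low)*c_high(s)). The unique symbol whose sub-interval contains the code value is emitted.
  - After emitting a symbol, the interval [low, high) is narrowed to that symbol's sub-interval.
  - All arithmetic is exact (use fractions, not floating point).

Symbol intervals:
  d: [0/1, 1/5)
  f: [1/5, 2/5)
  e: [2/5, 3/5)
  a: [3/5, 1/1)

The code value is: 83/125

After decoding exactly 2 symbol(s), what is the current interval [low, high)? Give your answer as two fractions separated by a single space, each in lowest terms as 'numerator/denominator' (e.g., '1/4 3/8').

Step 1: interval [0/1, 1/1), width = 1/1 - 0/1 = 1/1
  'd': [0/1 + 1/1*0/1, 0/1 + 1/1*1/5) = [0/1, 1/5)
  'f': [0/1 + 1/1*1/5, 0/1 + 1/1*2/5) = [1/5, 2/5)
  'e': [0/1 + 1/1*2/5, 0/1 + 1/1*3/5) = [2/5, 3/5)
  'a': [0/1 + 1/1*3/5, 0/1 + 1/1*1/1) = [3/5, 1/1) <- contains code 83/125
  emit 'a', narrow to [3/5, 1/1)
Step 2: interval [3/5, 1/1), width = 1/1 - 3/5 = 2/5
  'd': [3/5 + 2/5*0/1, 3/5 + 2/5*1/5) = [3/5, 17/25) <- contains code 83/125
  'f': [3/5 + 2/5*1/5, 3/5 + 2/5*2/5) = [17/25, 19/25)
  'e': [3/5 + 2/5*2/5, 3/5 + 2/5*3/5) = [19/25, 21/25)
  'a': [3/5 + 2/5*3/5, 3/5 + 2/5*1/1) = [21/25, 1/1)
  emit 'd', narrow to [3/5, 17/25)

Answer: 3/5 17/25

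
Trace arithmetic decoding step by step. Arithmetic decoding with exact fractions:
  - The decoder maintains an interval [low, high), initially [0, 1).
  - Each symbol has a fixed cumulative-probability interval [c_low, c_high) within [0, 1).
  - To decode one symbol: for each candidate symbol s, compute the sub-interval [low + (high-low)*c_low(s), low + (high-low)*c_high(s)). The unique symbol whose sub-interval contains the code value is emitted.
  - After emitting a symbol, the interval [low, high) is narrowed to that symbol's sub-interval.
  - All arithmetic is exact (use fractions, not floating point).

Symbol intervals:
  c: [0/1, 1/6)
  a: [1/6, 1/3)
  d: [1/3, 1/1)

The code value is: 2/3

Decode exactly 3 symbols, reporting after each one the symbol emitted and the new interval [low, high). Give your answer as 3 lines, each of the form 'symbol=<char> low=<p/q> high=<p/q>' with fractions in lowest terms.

Answer: symbol=d low=1/3 high=1/1
symbol=d low=5/9 high=1/1
symbol=a low=17/27 high=19/27

Derivation:
Step 1: interval [0/1, 1/1), width = 1/1 - 0/1 = 1/1
  'c': [0/1 + 1/1*0/1, 0/1 + 1/1*1/6) = [0/1, 1/6)
  'a': [0/1 + 1/1*1/6, 0/1 + 1/1*1/3) = [1/6, 1/3)
  'd': [0/1 + 1/1*1/3, 0/1 + 1/1*1/1) = [1/3, 1/1) <- contains code 2/3
  emit 'd', narrow to [1/3, 1/1)
Step 2: interval [1/3, 1/1), width = 1/1 - 1/3 = 2/3
  'c': [1/3 + 2/3*0/1, 1/3 + 2/3*1/6) = [1/3, 4/9)
  'a': [1/3 + 2/3*1/6, 1/3 + 2/3*1/3) = [4/9, 5/9)
  'd': [1/3 + 2/3*1/3, 1/3 + 2/3*1/1) = [5/9, 1/1) <- contains code 2/3
  emit 'd', narrow to [5/9, 1/1)
Step 3: interval [5/9, 1/1), width = 1/1 - 5/9 = 4/9
  'c': [5/9 + 4/9*0/1, 5/9 + 4/9*1/6) = [5/9, 17/27)
  'a': [5/9 + 4/9*1/6, 5/9 + 4/9*1/3) = [17/27, 19/27) <- contains code 2/3
  'd': [5/9 + 4/9*1/3, 5/9 + 4/9*1/1) = [19/27, 1/1)
  emit 'a', narrow to [17/27, 19/27)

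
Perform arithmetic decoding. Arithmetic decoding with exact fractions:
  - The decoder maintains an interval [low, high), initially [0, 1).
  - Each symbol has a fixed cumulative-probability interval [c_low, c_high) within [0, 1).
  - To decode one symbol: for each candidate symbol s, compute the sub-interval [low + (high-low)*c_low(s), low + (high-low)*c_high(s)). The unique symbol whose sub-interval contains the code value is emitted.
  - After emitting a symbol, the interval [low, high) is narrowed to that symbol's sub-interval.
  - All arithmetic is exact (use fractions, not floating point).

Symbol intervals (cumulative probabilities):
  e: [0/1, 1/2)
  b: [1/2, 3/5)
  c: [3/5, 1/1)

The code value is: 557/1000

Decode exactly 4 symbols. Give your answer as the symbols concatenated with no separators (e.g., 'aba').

Answer: bbce

Derivation:
Step 1: interval [0/1, 1/1), width = 1/1 - 0/1 = 1/1
  'e': [0/1 + 1/1*0/1, 0/1 + 1/1*1/2) = [0/1, 1/2)
  'b': [0/1 + 1/1*1/2, 0/1 + 1/1*3/5) = [1/2, 3/5) <- contains code 557/1000
  'c': [0/1 + 1/1*3/5, 0/1 + 1/1*1/1) = [3/5, 1/1)
  emit 'b', narrow to [1/2, 3/5)
Step 2: interval [1/2, 3/5), width = 3/5 - 1/2 = 1/10
  'e': [1/2 + 1/10*0/1, 1/2 + 1/10*1/2) = [1/2, 11/20)
  'b': [1/2 + 1/10*1/2, 1/2 + 1/10*3/5) = [11/20, 14/25) <- contains code 557/1000
  'c': [1/2 + 1/10*3/5, 1/2 + 1/10*1/1) = [14/25, 3/5)
  emit 'b', narrow to [11/20, 14/25)
Step 3: interval [11/20, 14/25), width = 14/25 - 11/20 = 1/100
  'e': [11/20 + 1/100*0/1, 11/20 + 1/100*1/2) = [11/20, 111/200)
  'b': [11/20 + 1/100*1/2, 11/20 + 1/100*3/5) = [111/200, 139/250)
  'c': [11/20 + 1/100*3/5, 11/20 + 1/100*1/1) = [139/250, 14/25) <- contains code 557/1000
  emit 'c', narrow to [139/250, 14/25)
Step 4: interval [139/250, 14/25), width = 14/25 - 139/250 = 1/250
  'e': [139/250 + 1/250*0/1, 139/250 + 1/250*1/2) = [139/250, 279/500) <- contains code 557/1000
  'b': [139/250 + 1/250*1/2, 139/250 + 1/250*3/5) = [279/500, 349/625)
  'c': [139/250 + 1/250*3/5, 139/250 + 1/250*1/1) = [349/625, 14/25)
  emit 'e', narrow to [139/250, 279/500)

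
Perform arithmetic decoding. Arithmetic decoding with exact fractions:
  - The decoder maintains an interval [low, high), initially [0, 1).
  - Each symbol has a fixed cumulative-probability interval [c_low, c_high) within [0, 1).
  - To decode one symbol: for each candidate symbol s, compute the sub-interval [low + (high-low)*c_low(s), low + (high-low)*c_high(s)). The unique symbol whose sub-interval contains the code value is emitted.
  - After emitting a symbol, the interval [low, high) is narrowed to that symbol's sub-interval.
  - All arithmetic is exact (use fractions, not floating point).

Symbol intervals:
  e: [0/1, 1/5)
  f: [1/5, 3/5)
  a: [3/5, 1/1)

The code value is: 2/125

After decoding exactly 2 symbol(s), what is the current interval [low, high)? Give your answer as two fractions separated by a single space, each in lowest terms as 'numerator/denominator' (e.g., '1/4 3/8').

Answer: 0/1 1/25

Derivation:
Step 1: interval [0/1, 1/1), width = 1/1 - 0/1 = 1/1
  'e': [0/1 + 1/1*0/1, 0/1 + 1/1*1/5) = [0/1, 1/5) <- contains code 2/125
  'f': [0/1 + 1/1*1/5, 0/1 + 1/1*3/5) = [1/5, 3/5)
  'a': [0/1 + 1/1*3/5, 0/1 + 1/1*1/1) = [3/5, 1/1)
  emit 'e', narrow to [0/1, 1/5)
Step 2: interval [0/1, 1/5), width = 1/5 - 0/1 = 1/5
  'e': [0/1 + 1/5*0/1, 0/1 + 1/5*1/5) = [0/1, 1/25) <- contains code 2/125
  'f': [0/1 + 1/5*1/5, 0/1 + 1/5*3/5) = [1/25, 3/25)
  'a': [0/1 + 1/5*3/5, 0/1 + 1/5*1/1) = [3/25, 1/5)
  emit 'e', narrow to [0/1, 1/25)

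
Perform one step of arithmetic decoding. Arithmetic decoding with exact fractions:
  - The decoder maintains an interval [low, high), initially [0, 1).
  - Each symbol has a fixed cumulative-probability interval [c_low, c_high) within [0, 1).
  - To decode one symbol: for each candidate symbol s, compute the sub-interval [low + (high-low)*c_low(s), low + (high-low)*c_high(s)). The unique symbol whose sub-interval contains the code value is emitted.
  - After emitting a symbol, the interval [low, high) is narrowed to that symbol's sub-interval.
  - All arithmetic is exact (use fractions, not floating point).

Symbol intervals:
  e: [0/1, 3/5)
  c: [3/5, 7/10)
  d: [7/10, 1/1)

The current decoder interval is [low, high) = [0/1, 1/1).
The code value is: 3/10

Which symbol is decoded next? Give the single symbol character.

Interval width = high − low = 1/1 − 0/1 = 1/1
Scaled code = (code − low) / width = (3/10 − 0/1) / 1/1 = 3/10
  e: [0/1, 3/5) ← scaled code falls here ✓
  c: [3/5, 7/10) 
  d: [7/10, 1/1) 

Answer: e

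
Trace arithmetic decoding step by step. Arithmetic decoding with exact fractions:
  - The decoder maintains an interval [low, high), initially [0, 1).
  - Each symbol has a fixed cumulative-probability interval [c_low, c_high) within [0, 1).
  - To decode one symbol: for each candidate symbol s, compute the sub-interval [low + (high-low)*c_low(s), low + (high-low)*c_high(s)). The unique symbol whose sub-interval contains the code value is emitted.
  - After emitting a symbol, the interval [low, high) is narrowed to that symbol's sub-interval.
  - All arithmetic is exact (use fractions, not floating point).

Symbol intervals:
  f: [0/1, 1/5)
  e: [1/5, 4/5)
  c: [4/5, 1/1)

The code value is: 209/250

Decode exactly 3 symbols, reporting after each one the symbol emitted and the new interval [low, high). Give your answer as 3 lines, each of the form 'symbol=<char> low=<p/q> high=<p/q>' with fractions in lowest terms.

Answer: symbol=c low=4/5 high=1/1
symbol=f low=4/5 high=21/25
symbol=c low=104/125 high=21/25

Derivation:
Step 1: interval [0/1, 1/1), width = 1/1 - 0/1 = 1/1
  'f': [0/1 + 1/1*0/1, 0/1 + 1/1*1/5) = [0/1, 1/5)
  'e': [0/1 + 1/1*1/5, 0/1 + 1/1*4/5) = [1/5, 4/5)
  'c': [0/1 + 1/1*4/5, 0/1 + 1/1*1/1) = [4/5, 1/1) <- contains code 209/250
  emit 'c', narrow to [4/5, 1/1)
Step 2: interval [4/5, 1/1), width = 1/1 - 4/5 = 1/5
  'f': [4/5 + 1/5*0/1, 4/5 + 1/5*1/5) = [4/5, 21/25) <- contains code 209/250
  'e': [4/5 + 1/5*1/5, 4/5 + 1/5*4/5) = [21/25, 24/25)
  'c': [4/5 + 1/5*4/5, 4/5 + 1/5*1/1) = [24/25, 1/1)
  emit 'f', narrow to [4/5, 21/25)
Step 3: interval [4/5, 21/25), width = 21/25 - 4/5 = 1/25
  'f': [4/5 + 1/25*0/1, 4/5 + 1/25*1/5) = [4/5, 101/125)
  'e': [4/5 + 1/25*1/5, 4/5 + 1/25*4/5) = [101/125, 104/125)
  'c': [4/5 + 1/25*4/5, 4/5 + 1/25*1/1) = [104/125, 21/25) <- contains code 209/250
  emit 'c', narrow to [104/125, 21/25)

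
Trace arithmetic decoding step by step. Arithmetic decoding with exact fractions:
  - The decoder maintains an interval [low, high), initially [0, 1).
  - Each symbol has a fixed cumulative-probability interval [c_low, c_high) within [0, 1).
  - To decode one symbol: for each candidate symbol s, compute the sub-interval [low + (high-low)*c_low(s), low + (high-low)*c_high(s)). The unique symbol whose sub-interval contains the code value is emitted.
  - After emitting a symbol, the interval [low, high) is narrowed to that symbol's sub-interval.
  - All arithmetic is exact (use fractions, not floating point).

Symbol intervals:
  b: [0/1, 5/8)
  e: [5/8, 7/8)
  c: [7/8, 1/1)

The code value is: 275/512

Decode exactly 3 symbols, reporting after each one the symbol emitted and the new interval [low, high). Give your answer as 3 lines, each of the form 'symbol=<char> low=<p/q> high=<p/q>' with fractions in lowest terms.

Answer: symbol=b low=0/1 high=5/8
symbol=e low=25/64 high=35/64
symbol=c low=135/256 high=35/64

Derivation:
Step 1: interval [0/1, 1/1), width = 1/1 - 0/1 = 1/1
  'b': [0/1 + 1/1*0/1, 0/1 + 1/1*5/8) = [0/1, 5/8) <- contains code 275/512
  'e': [0/1 + 1/1*5/8, 0/1 + 1/1*7/8) = [5/8, 7/8)
  'c': [0/1 + 1/1*7/8, 0/1 + 1/1*1/1) = [7/8, 1/1)
  emit 'b', narrow to [0/1, 5/8)
Step 2: interval [0/1, 5/8), width = 5/8 - 0/1 = 5/8
  'b': [0/1 + 5/8*0/1, 0/1 + 5/8*5/8) = [0/1, 25/64)
  'e': [0/1 + 5/8*5/8, 0/1 + 5/8*7/8) = [25/64, 35/64) <- contains code 275/512
  'c': [0/1 + 5/8*7/8, 0/1 + 5/8*1/1) = [35/64, 5/8)
  emit 'e', narrow to [25/64, 35/64)
Step 3: interval [25/64, 35/64), width = 35/64 - 25/64 = 5/32
  'b': [25/64 + 5/32*0/1, 25/64 + 5/32*5/8) = [25/64, 125/256)
  'e': [25/64 + 5/32*5/8, 25/64 + 5/32*7/8) = [125/256, 135/256)
  'c': [25/64 + 5/32*7/8, 25/64 + 5/32*1/1) = [135/256, 35/64) <- contains code 275/512
  emit 'c', narrow to [135/256, 35/64)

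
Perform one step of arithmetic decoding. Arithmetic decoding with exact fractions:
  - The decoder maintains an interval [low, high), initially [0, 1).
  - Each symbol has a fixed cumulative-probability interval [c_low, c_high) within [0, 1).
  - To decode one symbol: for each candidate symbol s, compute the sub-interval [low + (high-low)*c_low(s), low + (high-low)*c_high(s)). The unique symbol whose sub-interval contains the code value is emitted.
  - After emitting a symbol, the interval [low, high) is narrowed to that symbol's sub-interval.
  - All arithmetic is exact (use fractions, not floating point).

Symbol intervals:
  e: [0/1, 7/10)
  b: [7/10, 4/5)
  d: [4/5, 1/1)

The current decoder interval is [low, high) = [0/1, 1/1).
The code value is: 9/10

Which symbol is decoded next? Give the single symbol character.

Answer: d

Derivation:
Interval width = high − low = 1/1 − 0/1 = 1/1
Scaled code = (code − low) / width = (9/10 − 0/1) / 1/1 = 9/10
  e: [0/1, 7/10) 
  b: [7/10, 4/5) 
  d: [4/5, 1/1) ← scaled code falls here ✓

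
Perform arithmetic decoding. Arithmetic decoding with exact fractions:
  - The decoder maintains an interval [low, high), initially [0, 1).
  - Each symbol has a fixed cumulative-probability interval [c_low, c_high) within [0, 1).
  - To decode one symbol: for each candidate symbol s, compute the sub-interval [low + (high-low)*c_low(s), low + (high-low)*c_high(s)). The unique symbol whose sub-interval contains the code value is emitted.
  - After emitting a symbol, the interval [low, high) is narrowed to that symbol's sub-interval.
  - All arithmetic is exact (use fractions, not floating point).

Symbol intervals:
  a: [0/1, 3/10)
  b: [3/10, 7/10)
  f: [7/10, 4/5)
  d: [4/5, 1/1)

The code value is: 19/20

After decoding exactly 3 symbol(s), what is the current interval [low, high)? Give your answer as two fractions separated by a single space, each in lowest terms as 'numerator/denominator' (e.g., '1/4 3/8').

Step 1: interval [0/1, 1/1), width = 1/1 - 0/1 = 1/1
  'a': [0/1 + 1/1*0/1, 0/1 + 1/1*3/10) = [0/1, 3/10)
  'b': [0/1 + 1/1*3/10, 0/1 + 1/1*7/10) = [3/10, 7/10)
  'f': [0/1 + 1/1*7/10, 0/1 + 1/1*4/5) = [7/10, 4/5)
  'd': [0/1 + 1/1*4/5, 0/1 + 1/1*1/1) = [4/5, 1/1) <- contains code 19/20
  emit 'd', narrow to [4/5, 1/1)
Step 2: interval [4/5, 1/1), width = 1/1 - 4/5 = 1/5
  'a': [4/5 + 1/5*0/1, 4/5 + 1/5*3/10) = [4/5, 43/50)
  'b': [4/5 + 1/5*3/10, 4/5 + 1/5*7/10) = [43/50, 47/50)
  'f': [4/5 + 1/5*7/10, 4/5 + 1/5*4/5) = [47/50, 24/25) <- contains code 19/20
  'd': [4/5 + 1/5*4/5, 4/5 + 1/5*1/1) = [24/25, 1/1)
  emit 'f', narrow to [47/50, 24/25)
Step 3: interval [47/50, 24/25), width = 24/25 - 47/50 = 1/50
  'a': [47/50 + 1/50*0/1, 47/50 + 1/50*3/10) = [47/50, 473/500)
  'b': [47/50 + 1/50*3/10, 47/50 + 1/50*7/10) = [473/500, 477/500) <- contains code 19/20
  'f': [47/50 + 1/50*7/10, 47/50 + 1/50*4/5) = [477/500, 239/250)
  'd': [47/50 + 1/50*4/5, 47/50 + 1/50*1/1) = [239/250, 24/25)
  emit 'b', narrow to [473/500, 477/500)

Answer: 473/500 477/500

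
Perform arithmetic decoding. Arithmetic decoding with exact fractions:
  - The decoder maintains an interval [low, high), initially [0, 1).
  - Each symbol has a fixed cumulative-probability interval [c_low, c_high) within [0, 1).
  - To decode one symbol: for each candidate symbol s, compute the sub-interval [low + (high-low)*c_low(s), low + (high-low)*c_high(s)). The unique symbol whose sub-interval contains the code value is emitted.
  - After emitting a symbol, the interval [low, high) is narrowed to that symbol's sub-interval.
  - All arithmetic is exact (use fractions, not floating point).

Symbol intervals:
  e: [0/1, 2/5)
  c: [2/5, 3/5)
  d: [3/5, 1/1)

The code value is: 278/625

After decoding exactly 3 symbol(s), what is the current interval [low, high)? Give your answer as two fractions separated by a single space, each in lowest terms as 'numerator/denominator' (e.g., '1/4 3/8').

Step 1: interval [0/1, 1/1), width = 1/1 - 0/1 = 1/1
  'e': [0/1 + 1/1*0/1, 0/1 + 1/1*2/5) = [0/1, 2/5)
  'c': [0/1 + 1/1*2/5, 0/1 + 1/1*3/5) = [2/5, 3/5) <- contains code 278/625
  'd': [0/1 + 1/1*3/5, 0/1 + 1/1*1/1) = [3/5, 1/1)
  emit 'c', narrow to [2/5, 3/5)
Step 2: interval [2/5, 3/5), width = 3/5 - 2/5 = 1/5
  'e': [2/5 + 1/5*0/1, 2/5 + 1/5*2/5) = [2/5, 12/25) <- contains code 278/625
  'c': [2/5 + 1/5*2/5, 2/5 + 1/5*3/5) = [12/25, 13/25)
  'd': [2/5 + 1/5*3/5, 2/5 + 1/5*1/1) = [13/25, 3/5)
  emit 'e', narrow to [2/5, 12/25)
Step 3: interval [2/5, 12/25), width = 12/25 - 2/5 = 2/25
  'e': [2/5 + 2/25*0/1, 2/5 + 2/25*2/5) = [2/5, 54/125)
  'c': [2/5 + 2/25*2/5, 2/5 + 2/25*3/5) = [54/125, 56/125) <- contains code 278/625
  'd': [2/5 + 2/25*3/5, 2/5 + 2/25*1/1) = [56/125, 12/25)
  emit 'c', narrow to [54/125, 56/125)

Answer: 54/125 56/125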